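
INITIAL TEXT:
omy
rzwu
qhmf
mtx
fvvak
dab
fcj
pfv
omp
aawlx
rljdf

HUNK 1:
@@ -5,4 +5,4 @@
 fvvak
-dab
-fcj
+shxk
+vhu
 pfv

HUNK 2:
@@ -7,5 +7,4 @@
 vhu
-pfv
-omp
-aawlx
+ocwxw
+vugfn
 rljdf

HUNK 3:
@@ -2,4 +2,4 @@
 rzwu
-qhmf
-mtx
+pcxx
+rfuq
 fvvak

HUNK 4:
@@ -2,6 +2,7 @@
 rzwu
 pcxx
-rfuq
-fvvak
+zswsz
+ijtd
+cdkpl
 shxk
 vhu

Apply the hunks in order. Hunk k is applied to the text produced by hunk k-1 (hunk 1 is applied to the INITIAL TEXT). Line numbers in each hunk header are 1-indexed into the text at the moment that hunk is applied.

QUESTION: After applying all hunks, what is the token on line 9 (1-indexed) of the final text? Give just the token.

Hunk 1: at line 5 remove [dab,fcj] add [shxk,vhu] -> 11 lines: omy rzwu qhmf mtx fvvak shxk vhu pfv omp aawlx rljdf
Hunk 2: at line 7 remove [pfv,omp,aawlx] add [ocwxw,vugfn] -> 10 lines: omy rzwu qhmf mtx fvvak shxk vhu ocwxw vugfn rljdf
Hunk 3: at line 2 remove [qhmf,mtx] add [pcxx,rfuq] -> 10 lines: omy rzwu pcxx rfuq fvvak shxk vhu ocwxw vugfn rljdf
Hunk 4: at line 2 remove [rfuq,fvvak] add [zswsz,ijtd,cdkpl] -> 11 lines: omy rzwu pcxx zswsz ijtd cdkpl shxk vhu ocwxw vugfn rljdf
Final line 9: ocwxw

Answer: ocwxw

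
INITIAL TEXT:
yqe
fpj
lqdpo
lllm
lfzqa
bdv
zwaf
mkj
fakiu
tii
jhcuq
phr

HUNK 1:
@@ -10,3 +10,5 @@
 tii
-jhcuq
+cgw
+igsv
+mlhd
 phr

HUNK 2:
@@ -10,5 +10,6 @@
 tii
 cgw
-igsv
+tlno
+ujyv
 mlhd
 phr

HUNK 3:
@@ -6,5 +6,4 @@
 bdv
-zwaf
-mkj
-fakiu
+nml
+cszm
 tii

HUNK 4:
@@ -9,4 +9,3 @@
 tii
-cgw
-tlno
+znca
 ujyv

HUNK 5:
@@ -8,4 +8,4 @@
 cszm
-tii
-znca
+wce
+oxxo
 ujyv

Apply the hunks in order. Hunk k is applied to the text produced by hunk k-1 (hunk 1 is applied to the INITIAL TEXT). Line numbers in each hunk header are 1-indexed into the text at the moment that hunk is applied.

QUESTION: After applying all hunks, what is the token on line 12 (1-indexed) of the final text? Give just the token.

Answer: mlhd

Derivation:
Hunk 1: at line 10 remove [jhcuq] add [cgw,igsv,mlhd] -> 14 lines: yqe fpj lqdpo lllm lfzqa bdv zwaf mkj fakiu tii cgw igsv mlhd phr
Hunk 2: at line 10 remove [igsv] add [tlno,ujyv] -> 15 lines: yqe fpj lqdpo lllm lfzqa bdv zwaf mkj fakiu tii cgw tlno ujyv mlhd phr
Hunk 3: at line 6 remove [zwaf,mkj,fakiu] add [nml,cszm] -> 14 lines: yqe fpj lqdpo lllm lfzqa bdv nml cszm tii cgw tlno ujyv mlhd phr
Hunk 4: at line 9 remove [cgw,tlno] add [znca] -> 13 lines: yqe fpj lqdpo lllm lfzqa bdv nml cszm tii znca ujyv mlhd phr
Hunk 5: at line 8 remove [tii,znca] add [wce,oxxo] -> 13 lines: yqe fpj lqdpo lllm lfzqa bdv nml cszm wce oxxo ujyv mlhd phr
Final line 12: mlhd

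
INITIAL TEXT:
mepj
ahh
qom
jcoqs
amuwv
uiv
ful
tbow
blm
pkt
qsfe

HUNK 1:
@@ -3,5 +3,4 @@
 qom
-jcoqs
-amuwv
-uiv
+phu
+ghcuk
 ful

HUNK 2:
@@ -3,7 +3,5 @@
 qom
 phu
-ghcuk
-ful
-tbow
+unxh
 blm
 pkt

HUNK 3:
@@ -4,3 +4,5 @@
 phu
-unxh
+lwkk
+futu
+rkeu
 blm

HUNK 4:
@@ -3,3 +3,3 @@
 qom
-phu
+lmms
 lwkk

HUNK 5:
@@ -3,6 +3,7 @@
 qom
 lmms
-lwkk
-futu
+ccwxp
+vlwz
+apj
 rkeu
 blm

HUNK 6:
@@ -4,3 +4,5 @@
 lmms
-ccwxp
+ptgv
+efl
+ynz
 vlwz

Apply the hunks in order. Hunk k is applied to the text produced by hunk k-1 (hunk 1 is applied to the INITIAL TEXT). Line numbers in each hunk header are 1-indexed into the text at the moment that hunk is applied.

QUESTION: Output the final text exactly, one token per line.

Hunk 1: at line 3 remove [jcoqs,amuwv,uiv] add [phu,ghcuk] -> 10 lines: mepj ahh qom phu ghcuk ful tbow blm pkt qsfe
Hunk 2: at line 3 remove [ghcuk,ful,tbow] add [unxh] -> 8 lines: mepj ahh qom phu unxh blm pkt qsfe
Hunk 3: at line 4 remove [unxh] add [lwkk,futu,rkeu] -> 10 lines: mepj ahh qom phu lwkk futu rkeu blm pkt qsfe
Hunk 4: at line 3 remove [phu] add [lmms] -> 10 lines: mepj ahh qom lmms lwkk futu rkeu blm pkt qsfe
Hunk 5: at line 3 remove [lwkk,futu] add [ccwxp,vlwz,apj] -> 11 lines: mepj ahh qom lmms ccwxp vlwz apj rkeu blm pkt qsfe
Hunk 6: at line 4 remove [ccwxp] add [ptgv,efl,ynz] -> 13 lines: mepj ahh qom lmms ptgv efl ynz vlwz apj rkeu blm pkt qsfe

Answer: mepj
ahh
qom
lmms
ptgv
efl
ynz
vlwz
apj
rkeu
blm
pkt
qsfe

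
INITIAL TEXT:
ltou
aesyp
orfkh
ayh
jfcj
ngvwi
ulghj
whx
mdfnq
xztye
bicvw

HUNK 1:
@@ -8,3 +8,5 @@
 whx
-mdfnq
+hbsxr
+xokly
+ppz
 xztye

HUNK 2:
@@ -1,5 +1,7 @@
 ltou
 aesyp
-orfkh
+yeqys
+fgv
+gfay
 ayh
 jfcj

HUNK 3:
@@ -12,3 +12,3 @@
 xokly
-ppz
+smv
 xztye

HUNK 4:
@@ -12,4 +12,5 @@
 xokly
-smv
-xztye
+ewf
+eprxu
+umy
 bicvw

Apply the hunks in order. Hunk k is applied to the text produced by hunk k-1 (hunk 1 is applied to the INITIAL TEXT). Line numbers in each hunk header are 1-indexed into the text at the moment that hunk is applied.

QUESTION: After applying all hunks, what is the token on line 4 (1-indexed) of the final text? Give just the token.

Answer: fgv

Derivation:
Hunk 1: at line 8 remove [mdfnq] add [hbsxr,xokly,ppz] -> 13 lines: ltou aesyp orfkh ayh jfcj ngvwi ulghj whx hbsxr xokly ppz xztye bicvw
Hunk 2: at line 1 remove [orfkh] add [yeqys,fgv,gfay] -> 15 lines: ltou aesyp yeqys fgv gfay ayh jfcj ngvwi ulghj whx hbsxr xokly ppz xztye bicvw
Hunk 3: at line 12 remove [ppz] add [smv] -> 15 lines: ltou aesyp yeqys fgv gfay ayh jfcj ngvwi ulghj whx hbsxr xokly smv xztye bicvw
Hunk 4: at line 12 remove [smv,xztye] add [ewf,eprxu,umy] -> 16 lines: ltou aesyp yeqys fgv gfay ayh jfcj ngvwi ulghj whx hbsxr xokly ewf eprxu umy bicvw
Final line 4: fgv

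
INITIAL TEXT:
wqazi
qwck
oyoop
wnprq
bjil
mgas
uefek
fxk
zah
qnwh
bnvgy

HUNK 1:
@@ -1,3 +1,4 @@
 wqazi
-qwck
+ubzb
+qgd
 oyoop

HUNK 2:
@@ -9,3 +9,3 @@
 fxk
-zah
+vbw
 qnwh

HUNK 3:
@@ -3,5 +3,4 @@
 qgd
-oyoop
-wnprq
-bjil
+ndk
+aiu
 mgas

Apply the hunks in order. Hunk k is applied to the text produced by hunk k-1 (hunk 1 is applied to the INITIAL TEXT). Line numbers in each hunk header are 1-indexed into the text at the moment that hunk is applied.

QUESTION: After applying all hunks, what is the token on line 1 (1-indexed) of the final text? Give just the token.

Hunk 1: at line 1 remove [qwck] add [ubzb,qgd] -> 12 lines: wqazi ubzb qgd oyoop wnprq bjil mgas uefek fxk zah qnwh bnvgy
Hunk 2: at line 9 remove [zah] add [vbw] -> 12 lines: wqazi ubzb qgd oyoop wnprq bjil mgas uefek fxk vbw qnwh bnvgy
Hunk 3: at line 3 remove [oyoop,wnprq,bjil] add [ndk,aiu] -> 11 lines: wqazi ubzb qgd ndk aiu mgas uefek fxk vbw qnwh bnvgy
Final line 1: wqazi

Answer: wqazi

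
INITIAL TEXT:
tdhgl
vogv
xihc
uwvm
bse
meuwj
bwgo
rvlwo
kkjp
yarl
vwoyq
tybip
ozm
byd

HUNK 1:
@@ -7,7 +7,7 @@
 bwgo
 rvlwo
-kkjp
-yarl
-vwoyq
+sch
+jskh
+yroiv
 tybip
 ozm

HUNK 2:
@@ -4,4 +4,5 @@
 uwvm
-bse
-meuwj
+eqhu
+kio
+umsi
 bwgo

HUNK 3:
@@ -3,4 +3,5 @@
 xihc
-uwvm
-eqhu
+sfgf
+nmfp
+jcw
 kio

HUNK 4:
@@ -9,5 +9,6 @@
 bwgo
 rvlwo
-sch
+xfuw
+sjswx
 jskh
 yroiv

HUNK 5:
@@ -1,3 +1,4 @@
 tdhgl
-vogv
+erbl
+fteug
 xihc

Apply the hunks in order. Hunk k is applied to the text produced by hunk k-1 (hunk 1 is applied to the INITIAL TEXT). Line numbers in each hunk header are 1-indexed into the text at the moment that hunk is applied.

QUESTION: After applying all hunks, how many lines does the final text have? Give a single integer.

Answer: 18

Derivation:
Hunk 1: at line 7 remove [kkjp,yarl,vwoyq] add [sch,jskh,yroiv] -> 14 lines: tdhgl vogv xihc uwvm bse meuwj bwgo rvlwo sch jskh yroiv tybip ozm byd
Hunk 2: at line 4 remove [bse,meuwj] add [eqhu,kio,umsi] -> 15 lines: tdhgl vogv xihc uwvm eqhu kio umsi bwgo rvlwo sch jskh yroiv tybip ozm byd
Hunk 3: at line 3 remove [uwvm,eqhu] add [sfgf,nmfp,jcw] -> 16 lines: tdhgl vogv xihc sfgf nmfp jcw kio umsi bwgo rvlwo sch jskh yroiv tybip ozm byd
Hunk 4: at line 9 remove [sch] add [xfuw,sjswx] -> 17 lines: tdhgl vogv xihc sfgf nmfp jcw kio umsi bwgo rvlwo xfuw sjswx jskh yroiv tybip ozm byd
Hunk 5: at line 1 remove [vogv] add [erbl,fteug] -> 18 lines: tdhgl erbl fteug xihc sfgf nmfp jcw kio umsi bwgo rvlwo xfuw sjswx jskh yroiv tybip ozm byd
Final line count: 18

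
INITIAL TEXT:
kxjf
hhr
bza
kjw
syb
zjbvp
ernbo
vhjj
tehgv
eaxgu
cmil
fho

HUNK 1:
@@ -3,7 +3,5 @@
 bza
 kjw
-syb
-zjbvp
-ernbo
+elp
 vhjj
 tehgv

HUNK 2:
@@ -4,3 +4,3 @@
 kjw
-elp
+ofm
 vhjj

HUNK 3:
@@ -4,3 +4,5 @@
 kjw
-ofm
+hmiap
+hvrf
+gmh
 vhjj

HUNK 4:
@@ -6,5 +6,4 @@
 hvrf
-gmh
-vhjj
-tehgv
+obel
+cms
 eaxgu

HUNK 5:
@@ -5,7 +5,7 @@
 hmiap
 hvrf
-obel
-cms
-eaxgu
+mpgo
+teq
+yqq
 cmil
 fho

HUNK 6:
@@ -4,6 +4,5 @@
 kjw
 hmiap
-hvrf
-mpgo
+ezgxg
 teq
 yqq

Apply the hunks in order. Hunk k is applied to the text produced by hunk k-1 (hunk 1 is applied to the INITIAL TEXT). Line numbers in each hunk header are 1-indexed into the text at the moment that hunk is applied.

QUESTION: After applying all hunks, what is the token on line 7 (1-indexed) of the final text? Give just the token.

Hunk 1: at line 3 remove [syb,zjbvp,ernbo] add [elp] -> 10 lines: kxjf hhr bza kjw elp vhjj tehgv eaxgu cmil fho
Hunk 2: at line 4 remove [elp] add [ofm] -> 10 lines: kxjf hhr bza kjw ofm vhjj tehgv eaxgu cmil fho
Hunk 3: at line 4 remove [ofm] add [hmiap,hvrf,gmh] -> 12 lines: kxjf hhr bza kjw hmiap hvrf gmh vhjj tehgv eaxgu cmil fho
Hunk 4: at line 6 remove [gmh,vhjj,tehgv] add [obel,cms] -> 11 lines: kxjf hhr bza kjw hmiap hvrf obel cms eaxgu cmil fho
Hunk 5: at line 5 remove [obel,cms,eaxgu] add [mpgo,teq,yqq] -> 11 lines: kxjf hhr bza kjw hmiap hvrf mpgo teq yqq cmil fho
Hunk 6: at line 4 remove [hvrf,mpgo] add [ezgxg] -> 10 lines: kxjf hhr bza kjw hmiap ezgxg teq yqq cmil fho
Final line 7: teq

Answer: teq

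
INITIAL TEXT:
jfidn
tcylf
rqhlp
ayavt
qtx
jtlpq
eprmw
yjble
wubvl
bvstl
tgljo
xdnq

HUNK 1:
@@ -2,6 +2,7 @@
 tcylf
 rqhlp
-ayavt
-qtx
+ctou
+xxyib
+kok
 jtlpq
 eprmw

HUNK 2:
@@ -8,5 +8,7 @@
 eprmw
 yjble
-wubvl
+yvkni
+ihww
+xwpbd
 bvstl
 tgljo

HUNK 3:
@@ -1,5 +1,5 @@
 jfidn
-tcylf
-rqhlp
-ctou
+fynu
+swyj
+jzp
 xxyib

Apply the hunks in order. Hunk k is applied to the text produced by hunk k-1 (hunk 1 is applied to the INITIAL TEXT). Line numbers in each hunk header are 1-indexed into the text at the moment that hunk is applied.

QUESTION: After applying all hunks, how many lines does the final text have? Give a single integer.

Answer: 15

Derivation:
Hunk 1: at line 2 remove [ayavt,qtx] add [ctou,xxyib,kok] -> 13 lines: jfidn tcylf rqhlp ctou xxyib kok jtlpq eprmw yjble wubvl bvstl tgljo xdnq
Hunk 2: at line 8 remove [wubvl] add [yvkni,ihww,xwpbd] -> 15 lines: jfidn tcylf rqhlp ctou xxyib kok jtlpq eprmw yjble yvkni ihww xwpbd bvstl tgljo xdnq
Hunk 3: at line 1 remove [tcylf,rqhlp,ctou] add [fynu,swyj,jzp] -> 15 lines: jfidn fynu swyj jzp xxyib kok jtlpq eprmw yjble yvkni ihww xwpbd bvstl tgljo xdnq
Final line count: 15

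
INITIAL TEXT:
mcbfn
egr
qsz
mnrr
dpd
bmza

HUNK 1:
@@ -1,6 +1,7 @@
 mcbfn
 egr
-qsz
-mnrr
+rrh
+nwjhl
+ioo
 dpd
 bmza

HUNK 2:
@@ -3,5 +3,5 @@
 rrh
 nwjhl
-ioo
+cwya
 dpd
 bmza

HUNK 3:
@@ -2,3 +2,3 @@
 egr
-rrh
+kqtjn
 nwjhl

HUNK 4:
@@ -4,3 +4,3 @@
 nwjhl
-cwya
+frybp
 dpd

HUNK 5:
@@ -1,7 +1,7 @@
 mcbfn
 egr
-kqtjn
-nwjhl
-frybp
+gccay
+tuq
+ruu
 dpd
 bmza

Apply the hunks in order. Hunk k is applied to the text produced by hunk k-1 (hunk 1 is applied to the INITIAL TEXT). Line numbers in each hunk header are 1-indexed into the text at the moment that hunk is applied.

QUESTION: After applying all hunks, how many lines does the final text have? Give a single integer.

Hunk 1: at line 1 remove [qsz,mnrr] add [rrh,nwjhl,ioo] -> 7 lines: mcbfn egr rrh nwjhl ioo dpd bmza
Hunk 2: at line 3 remove [ioo] add [cwya] -> 7 lines: mcbfn egr rrh nwjhl cwya dpd bmza
Hunk 3: at line 2 remove [rrh] add [kqtjn] -> 7 lines: mcbfn egr kqtjn nwjhl cwya dpd bmza
Hunk 4: at line 4 remove [cwya] add [frybp] -> 7 lines: mcbfn egr kqtjn nwjhl frybp dpd bmza
Hunk 5: at line 1 remove [kqtjn,nwjhl,frybp] add [gccay,tuq,ruu] -> 7 lines: mcbfn egr gccay tuq ruu dpd bmza
Final line count: 7

Answer: 7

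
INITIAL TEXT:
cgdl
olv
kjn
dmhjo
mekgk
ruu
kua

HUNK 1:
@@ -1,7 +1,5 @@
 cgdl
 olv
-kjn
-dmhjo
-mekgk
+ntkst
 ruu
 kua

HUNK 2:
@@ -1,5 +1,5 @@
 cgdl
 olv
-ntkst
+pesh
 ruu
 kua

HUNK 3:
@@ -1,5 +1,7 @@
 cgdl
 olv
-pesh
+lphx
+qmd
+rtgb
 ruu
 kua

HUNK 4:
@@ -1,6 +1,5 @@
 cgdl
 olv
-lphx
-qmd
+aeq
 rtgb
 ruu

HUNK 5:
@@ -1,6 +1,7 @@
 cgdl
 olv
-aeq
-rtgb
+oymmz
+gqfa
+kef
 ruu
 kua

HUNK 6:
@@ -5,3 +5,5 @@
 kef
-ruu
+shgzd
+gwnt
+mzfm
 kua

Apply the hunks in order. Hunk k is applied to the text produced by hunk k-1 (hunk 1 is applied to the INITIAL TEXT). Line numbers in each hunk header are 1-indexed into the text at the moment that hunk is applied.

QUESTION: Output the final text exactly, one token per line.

Hunk 1: at line 1 remove [kjn,dmhjo,mekgk] add [ntkst] -> 5 lines: cgdl olv ntkst ruu kua
Hunk 2: at line 1 remove [ntkst] add [pesh] -> 5 lines: cgdl olv pesh ruu kua
Hunk 3: at line 1 remove [pesh] add [lphx,qmd,rtgb] -> 7 lines: cgdl olv lphx qmd rtgb ruu kua
Hunk 4: at line 1 remove [lphx,qmd] add [aeq] -> 6 lines: cgdl olv aeq rtgb ruu kua
Hunk 5: at line 1 remove [aeq,rtgb] add [oymmz,gqfa,kef] -> 7 lines: cgdl olv oymmz gqfa kef ruu kua
Hunk 6: at line 5 remove [ruu] add [shgzd,gwnt,mzfm] -> 9 lines: cgdl olv oymmz gqfa kef shgzd gwnt mzfm kua

Answer: cgdl
olv
oymmz
gqfa
kef
shgzd
gwnt
mzfm
kua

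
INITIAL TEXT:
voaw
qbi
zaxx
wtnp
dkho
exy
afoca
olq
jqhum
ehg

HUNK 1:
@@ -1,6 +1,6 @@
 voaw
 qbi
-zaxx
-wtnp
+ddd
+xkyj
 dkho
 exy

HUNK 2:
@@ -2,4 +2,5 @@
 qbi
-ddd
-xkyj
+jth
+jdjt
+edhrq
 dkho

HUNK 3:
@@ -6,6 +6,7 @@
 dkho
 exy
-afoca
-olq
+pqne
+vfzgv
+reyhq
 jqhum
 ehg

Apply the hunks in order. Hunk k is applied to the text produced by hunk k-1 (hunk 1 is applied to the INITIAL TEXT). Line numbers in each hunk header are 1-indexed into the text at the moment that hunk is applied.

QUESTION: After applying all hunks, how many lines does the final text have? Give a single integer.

Hunk 1: at line 1 remove [zaxx,wtnp] add [ddd,xkyj] -> 10 lines: voaw qbi ddd xkyj dkho exy afoca olq jqhum ehg
Hunk 2: at line 2 remove [ddd,xkyj] add [jth,jdjt,edhrq] -> 11 lines: voaw qbi jth jdjt edhrq dkho exy afoca olq jqhum ehg
Hunk 3: at line 6 remove [afoca,olq] add [pqne,vfzgv,reyhq] -> 12 lines: voaw qbi jth jdjt edhrq dkho exy pqne vfzgv reyhq jqhum ehg
Final line count: 12

Answer: 12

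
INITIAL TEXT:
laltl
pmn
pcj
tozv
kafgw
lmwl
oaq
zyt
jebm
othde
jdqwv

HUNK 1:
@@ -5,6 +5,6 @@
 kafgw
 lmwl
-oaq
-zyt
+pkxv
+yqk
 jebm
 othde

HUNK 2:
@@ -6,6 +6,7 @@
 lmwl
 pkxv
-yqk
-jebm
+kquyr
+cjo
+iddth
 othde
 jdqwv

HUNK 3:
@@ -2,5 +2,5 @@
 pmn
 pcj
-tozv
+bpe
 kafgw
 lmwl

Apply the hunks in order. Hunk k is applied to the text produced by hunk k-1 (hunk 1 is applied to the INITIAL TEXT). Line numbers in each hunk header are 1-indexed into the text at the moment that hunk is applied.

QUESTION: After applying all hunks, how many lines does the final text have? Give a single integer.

Hunk 1: at line 5 remove [oaq,zyt] add [pkxv,yqk] -> 11 lines: laltl pmn pcj tozv kafgw lmwl pkxv yqk jebm othde jdqwv
Hunk 2: at line 6 remove [yqk,jebm] add [kquyr,cjo,iddth] -> 12 lines: laltl pmn pcj tozv kafgw lmwl pkxv kquyr cjo iddth othde jdqwv
Hunk 3: at line 2 remove [tozv] add [bpe] -> 12 lines: laltl pmn pcj bpe kafgw lmwl pkxv kquyr cjo iddth othde jdqwv
Final line count: 12

Answer: 12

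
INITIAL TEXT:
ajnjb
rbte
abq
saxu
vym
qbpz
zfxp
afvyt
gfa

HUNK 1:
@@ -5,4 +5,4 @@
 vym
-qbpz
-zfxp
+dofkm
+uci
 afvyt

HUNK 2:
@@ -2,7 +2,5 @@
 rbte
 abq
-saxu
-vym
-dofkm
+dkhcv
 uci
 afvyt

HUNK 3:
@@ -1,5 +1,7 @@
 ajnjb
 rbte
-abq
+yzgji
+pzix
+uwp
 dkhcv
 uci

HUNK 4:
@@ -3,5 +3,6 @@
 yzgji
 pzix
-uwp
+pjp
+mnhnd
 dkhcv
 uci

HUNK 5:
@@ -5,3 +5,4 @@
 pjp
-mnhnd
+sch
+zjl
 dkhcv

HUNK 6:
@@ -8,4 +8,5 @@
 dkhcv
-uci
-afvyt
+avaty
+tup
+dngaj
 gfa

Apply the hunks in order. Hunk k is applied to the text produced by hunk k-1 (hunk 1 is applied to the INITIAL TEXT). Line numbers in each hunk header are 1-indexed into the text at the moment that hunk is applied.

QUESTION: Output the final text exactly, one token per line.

Answer: ajnjb
rbte
yzgji
pzix
pjp
sch
zjl
dkhcv
avaty
tup
dngaj
gfa

Derivation:
Hunk 1: at line 5 remove [qbpz,zfxp] add [dofkm,uci] -> 9 lines: ajnjb rbte abq saxu vym dofkm uci afvyt gfa
Hunk 2: at line 2 remove [saxu,vym,dofkm] add [dkhcv] -> 7 lines: ajnjb rbte abq dkhcv uci afvyt gfa
Hunk 3: at line 1 remove [abq] add [yzgji,pzix,uwp] -> 9 lines: ajnjb rbte yzgji pzix uwp dkhcv uci afvyt gfa
Hunk 4: at line 3 remove [uwp] add [pjp,mnhnd] -> 10 lines: ajnjb rbte yzgji pzix pjp mnhnd dkhcv uci afvyt gfa
Hunk 5: at line 5 remove [mnhnd] add [sch,zjl] -> 11 lines: ajnjb rbte yzgji pzix pjp sch zjl dkhcv uci afvyt gfa
Hunk 6: at line 8 remove [uci,afvyt] add [avaty,tup,dngaj] -> 12 lines: ajnjb rbte yzgji pzix pjp sch zjl dkhcv avaty tup dngaj gfa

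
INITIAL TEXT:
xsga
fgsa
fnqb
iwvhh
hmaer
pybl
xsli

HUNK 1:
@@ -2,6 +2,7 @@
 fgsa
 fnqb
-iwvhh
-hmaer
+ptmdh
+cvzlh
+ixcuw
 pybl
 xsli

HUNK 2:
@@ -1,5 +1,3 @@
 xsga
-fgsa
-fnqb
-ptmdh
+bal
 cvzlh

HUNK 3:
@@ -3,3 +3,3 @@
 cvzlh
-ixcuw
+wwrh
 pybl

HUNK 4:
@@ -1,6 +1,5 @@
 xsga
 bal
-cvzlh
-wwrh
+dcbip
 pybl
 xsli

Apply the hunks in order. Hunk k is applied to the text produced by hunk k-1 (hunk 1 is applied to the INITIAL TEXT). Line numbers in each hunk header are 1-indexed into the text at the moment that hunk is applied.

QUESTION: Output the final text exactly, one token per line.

Hunk 1: at line 2 remove [iwvhh,hmaer] add [ptmdh,cvzlh,ixcuw] -> 8 lines: xsga fgsa fnqb ptmdh cvzlh ixcuw pybl xsli
Hunk 2: at line 1 remove [fgsa,fnqb,ptmdh] add [bal] -> 6 lines: xsga bal cvzlh ixcuw pybl xsli
Hunk 3: at line 3 remove [ixcuw] add [wwrh] -> 6 lines: xsga bal cvzlh wwrh pybl xsli
Hunk 4: at line 1 remove [cvzlh,wwrh] add [dcbip] -> 5 lines: xsga bal dcbip pybl xsli

Answer: xsga
bal
dcbip
pybl
xsli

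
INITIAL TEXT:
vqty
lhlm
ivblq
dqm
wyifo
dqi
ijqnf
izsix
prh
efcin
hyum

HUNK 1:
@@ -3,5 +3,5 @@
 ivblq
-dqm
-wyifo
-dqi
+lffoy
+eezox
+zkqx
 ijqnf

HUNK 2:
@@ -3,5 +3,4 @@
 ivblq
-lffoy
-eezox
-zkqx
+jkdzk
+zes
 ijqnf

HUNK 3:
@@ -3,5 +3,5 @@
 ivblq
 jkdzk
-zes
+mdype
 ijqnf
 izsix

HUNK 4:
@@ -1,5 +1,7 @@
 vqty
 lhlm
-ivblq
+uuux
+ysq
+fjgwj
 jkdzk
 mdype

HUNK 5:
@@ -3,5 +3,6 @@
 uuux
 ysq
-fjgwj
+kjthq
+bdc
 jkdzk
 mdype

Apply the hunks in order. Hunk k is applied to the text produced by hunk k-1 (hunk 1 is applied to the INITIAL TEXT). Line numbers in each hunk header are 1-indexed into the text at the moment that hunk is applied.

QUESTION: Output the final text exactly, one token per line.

Answer: vqty
lhlm
uuux
ysq
kjthq
bdc
jkdzk
mdype
ijqnf
izsix
prh
efcin
hyum

Derivation:
Hunk 1: at line 3 remove [dqm,wyifo,dqi] add [lffoy,eezox,zkqx] -> 11 lines: vqty lhlm ivblq lffoy eezox zkqx ijqnf izsix prh efcin hyum
Hunk 2: at line 3 remove [lffoy,eezox,zkqx] add [jkdzk,zes] -> 10 lines: vqty lhlm ivblq jkdzk zes ijqnf izsix prh efcin hyum
Hunk 3: at line 3 remove [zes] add [mdype] -> 10 lines: vqty lhlm ivblq jkdzk mdype ijqnf izsix prh efcin hyum
Hunk 4: at line 1 remove [ivblq] add [uuux,ysq,fjgwj] -> 12 lines: vqty lhlm uuux ysq fjgwj jkdzk mdype ijqnf izsix prh efcin hyum
Hunk 5: at line 3 remove [fjgwj] add [kjthq,bdc] -> 13 lines: vqty lhlm uuux ysq kjthq bdc jkdzk mdype ijqnf izsix prh efcin hyum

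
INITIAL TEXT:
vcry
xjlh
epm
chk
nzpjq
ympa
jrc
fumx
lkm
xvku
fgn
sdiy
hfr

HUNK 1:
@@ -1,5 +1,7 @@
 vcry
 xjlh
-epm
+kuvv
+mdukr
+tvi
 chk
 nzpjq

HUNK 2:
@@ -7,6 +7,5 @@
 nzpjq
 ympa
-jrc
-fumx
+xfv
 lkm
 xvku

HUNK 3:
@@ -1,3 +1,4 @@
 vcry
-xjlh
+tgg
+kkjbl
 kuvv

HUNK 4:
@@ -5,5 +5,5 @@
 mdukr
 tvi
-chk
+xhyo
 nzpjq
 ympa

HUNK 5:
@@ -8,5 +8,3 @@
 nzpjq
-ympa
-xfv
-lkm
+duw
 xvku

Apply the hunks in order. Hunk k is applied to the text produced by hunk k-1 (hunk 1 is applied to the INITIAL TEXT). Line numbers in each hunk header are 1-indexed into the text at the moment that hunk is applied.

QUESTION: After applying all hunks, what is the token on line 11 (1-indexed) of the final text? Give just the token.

Hunk 1: at line 1 remove [epm] add [kuvv,mdukr,tvi] -> 15 lines: vcry xjlh kuvv mdukr tvi chk nzpjq ympa jrc fumx lkm xvku fgn sdiy hfr
Hunk 2: at line 7 remove [jrc,fumx] add [xfv] -> 14 lines: vcry xjlh kuvv mdukr tvi chk nzpjq ympa xfv lkm xvku fgn sdiy hfr
Hunk 3: at line 1 remove [xjlh] add [tgg,kkjbl] -> 15 lines: vcry tgg kkjbl kuvv mdukr tvi chk nzpjq ympa xfv lkm xvku fgn sdiy hfr
Hunk 4: at line 5 remove [chk] add [xhyo] -> 15 lines: vcry tgg kkjbl kuvv mdukr tvi xhyo nzpjq ympa xfv lkm xvku fgn sdiy hfr
Hunk 5: at line 8 remove [ympa,xfv,lkm] add [duw] -> 13 lines: vcry tgg kkjbl kuvv mdukr tvi xhyo nzpjq duw xvku fgn sdiy hfr
Final line 11: fgn

Answer: fgn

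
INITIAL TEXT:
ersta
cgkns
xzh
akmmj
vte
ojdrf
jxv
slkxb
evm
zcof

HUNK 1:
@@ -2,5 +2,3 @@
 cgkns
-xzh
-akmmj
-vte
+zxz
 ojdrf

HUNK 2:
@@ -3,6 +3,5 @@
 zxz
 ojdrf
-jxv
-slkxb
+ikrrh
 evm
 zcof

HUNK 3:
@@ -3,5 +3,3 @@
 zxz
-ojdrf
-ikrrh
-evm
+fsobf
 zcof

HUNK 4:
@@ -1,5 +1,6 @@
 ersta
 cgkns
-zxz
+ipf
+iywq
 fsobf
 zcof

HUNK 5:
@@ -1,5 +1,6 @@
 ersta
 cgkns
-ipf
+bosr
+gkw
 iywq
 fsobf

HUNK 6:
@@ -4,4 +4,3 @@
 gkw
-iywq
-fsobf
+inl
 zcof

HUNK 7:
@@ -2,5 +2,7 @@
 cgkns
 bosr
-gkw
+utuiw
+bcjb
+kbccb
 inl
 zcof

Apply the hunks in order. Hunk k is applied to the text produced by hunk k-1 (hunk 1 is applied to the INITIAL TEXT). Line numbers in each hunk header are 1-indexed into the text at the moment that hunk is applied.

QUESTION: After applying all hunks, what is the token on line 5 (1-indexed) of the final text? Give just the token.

Answer: bcjb

Derivation:
Hunk 1: at line 2 remove [xzh,akmmj,vte] add [zxz] -> 8 lines: ersta cgkns zxz ojdrf jxv slkxb evm zcof
Hunk 2: at line 3 remove [jxv,slkxb] add [ikrrh] -> 7 lines: ersta cgkns zxz ojdrf ikrrh evm zcof
Hunk 3: at line 3 remove [ojdrf,ikrrh,evm] add [fsobf] -> 5 lines: ersta cgkns zxz fsobf zcof
Hunk 4: at line 1 remove [zxz] add [ipf,iywq] -> 6 lines: ersta cgkns ipf iywq fsobf zcof
Hunk 5: at line 1 remove [ipf] add [bosr,gkw] -> 7 lines: ersta cgkns bosr gkw iywq fsobf zcof
Hunk 6: at line 4 remove [iywq,fsobf] add [inl] -> 6 lines: ersta cgkns bosr gkw inl zcof
Hunk 7: at line 2 remove [gkw] add [utuiw,bcjb,kbccb] -> 8 lines: ersta cgkns bosr utuiw bcjb kbccb inl zcof
Final line 5: bcjb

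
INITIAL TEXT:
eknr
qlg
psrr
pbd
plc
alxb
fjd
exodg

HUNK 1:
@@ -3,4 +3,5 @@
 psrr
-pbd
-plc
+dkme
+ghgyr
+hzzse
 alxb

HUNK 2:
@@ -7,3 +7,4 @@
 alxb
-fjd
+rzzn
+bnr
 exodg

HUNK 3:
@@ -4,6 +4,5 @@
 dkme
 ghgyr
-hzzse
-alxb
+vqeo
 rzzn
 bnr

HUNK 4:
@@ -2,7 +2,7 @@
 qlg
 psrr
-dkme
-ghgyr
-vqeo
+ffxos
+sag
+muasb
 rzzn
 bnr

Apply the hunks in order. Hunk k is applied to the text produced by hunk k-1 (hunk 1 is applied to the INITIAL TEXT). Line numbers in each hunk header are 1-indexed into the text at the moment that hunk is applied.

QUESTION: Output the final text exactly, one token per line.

Hunk 1: at line 3 remove [pbd,plc] add [dkme,ghgyr,hzzse] -> 9 lines: eknr qlg psrr dkme ghgyr hzzse alxb fjd exodg
Hunk 2: at line 7 remove [fjd] add [rzzn,bnr] -> 10 lines: eknr qlg psrr dkme ghgyr hzzse alxb rzzn bnr exodg
Hunk 3: at line 4 remove [hzzse,alxb] add [vqeo] -> 9 lines: eknr qlg psrr dkme ghgyr vqeo rzzn bnr exodg
Hunk 4: at line 2 remove [dkme,ghgyr,vqeo] add [ffxos,sag,muasb] -> 9 lines: eknr qlg psrr ffxos sag muasb rzzn bnr exodg

Answer: eknr
qlg
psrr
ffxos
sag
muasb
rzzn
bnr
exodg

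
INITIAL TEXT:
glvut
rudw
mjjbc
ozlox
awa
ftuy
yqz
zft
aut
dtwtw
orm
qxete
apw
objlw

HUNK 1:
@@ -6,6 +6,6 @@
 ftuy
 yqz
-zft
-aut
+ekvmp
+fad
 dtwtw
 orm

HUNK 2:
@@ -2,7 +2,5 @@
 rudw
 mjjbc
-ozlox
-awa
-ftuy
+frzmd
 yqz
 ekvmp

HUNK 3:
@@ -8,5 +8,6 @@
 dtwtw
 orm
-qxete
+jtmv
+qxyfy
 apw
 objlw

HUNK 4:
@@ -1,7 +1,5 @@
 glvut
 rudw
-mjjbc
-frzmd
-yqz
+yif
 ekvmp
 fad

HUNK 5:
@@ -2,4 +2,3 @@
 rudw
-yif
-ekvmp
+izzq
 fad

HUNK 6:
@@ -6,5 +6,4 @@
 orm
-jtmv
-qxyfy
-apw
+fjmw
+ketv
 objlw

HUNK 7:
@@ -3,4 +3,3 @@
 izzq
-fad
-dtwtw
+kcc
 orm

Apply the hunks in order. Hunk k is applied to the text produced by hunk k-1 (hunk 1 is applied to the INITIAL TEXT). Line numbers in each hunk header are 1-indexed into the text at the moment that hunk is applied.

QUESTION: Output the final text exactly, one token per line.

Hunk 1: at line 6 remove [zft,aut] add [ekvmp,fad] -> 14 lines: glvut rudw mjjbc ozlox awa ftuy yqz ekvmp fad dtwtw orm qxete apw objlw
Hunk 2: at line 2 remove [ozlox,awa,ftuy] add [frzmd] -> 12 lines: glvut rudw mjjbc frzmd yqz ekvmp fad dtwtw orm qxete apw objlw
Hunk 3: at line 8 remove [qxete] add [jtmv,qxyfy] -> 13 lines: glvut rudw mjjbc frzmd yqz ekvmp fad dtwtw orm jtmv qxyfy apw objlw
Hunk 4: at line 1 remove [mjjbc,frzmd,yqz] add [yif] -> 11 lines: glvut rudw yif ekvmp fad dtwtw orm jtmv qxyfy apw objlw
Hunk 5: at line 2 remove [yif,ekvmp] add [izzq] -> 10 lines: glvut rudw izzq fad dtwtw orm jtmv qxyfy apw objlw
Hunk 6: at line 6 remove [jtmv,qxyfy,apw] add [fjmw,ketv] -> 9 lines: glvut rudw izzq fad dtwtw orm fjmw ketv objlw
Hunk 7: at line 3 remove [fad,dtwtw] add [kcc] -> 8 lines: glvut rudw izzq kcc orm fjmw ketv objlw

Answer: glvut
rudw
izzq
kcc
orm
fjmw
ketv
objlw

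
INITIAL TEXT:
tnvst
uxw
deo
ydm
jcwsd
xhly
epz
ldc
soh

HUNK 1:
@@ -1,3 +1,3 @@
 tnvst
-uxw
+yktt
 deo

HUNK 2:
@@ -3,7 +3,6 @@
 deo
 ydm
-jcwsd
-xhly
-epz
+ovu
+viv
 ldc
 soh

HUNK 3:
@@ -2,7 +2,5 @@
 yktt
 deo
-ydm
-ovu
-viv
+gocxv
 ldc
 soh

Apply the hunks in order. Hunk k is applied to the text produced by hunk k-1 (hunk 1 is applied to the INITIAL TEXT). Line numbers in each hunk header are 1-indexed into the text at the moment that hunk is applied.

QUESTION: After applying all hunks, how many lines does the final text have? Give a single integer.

Answer: 6

Derivation:
Hunk 1: at line 1 remove [uxw] add [yktt] -> 9 lines: tnvst yktt deo ydm jcwsd xhly epz ldc soh
Hunk 2: at line 3 remove [jcwsd,xhly,epz] add [ovu,viv] -> 8 lines: tnvst yktt deo ydm ovu viv ldc soh
Hunk 3: at line 2 remove [ydm,ovu,viv] add [gocxv] -> 6 lines: tnvst yktt deo gocxv ldc soh
Final line count: 6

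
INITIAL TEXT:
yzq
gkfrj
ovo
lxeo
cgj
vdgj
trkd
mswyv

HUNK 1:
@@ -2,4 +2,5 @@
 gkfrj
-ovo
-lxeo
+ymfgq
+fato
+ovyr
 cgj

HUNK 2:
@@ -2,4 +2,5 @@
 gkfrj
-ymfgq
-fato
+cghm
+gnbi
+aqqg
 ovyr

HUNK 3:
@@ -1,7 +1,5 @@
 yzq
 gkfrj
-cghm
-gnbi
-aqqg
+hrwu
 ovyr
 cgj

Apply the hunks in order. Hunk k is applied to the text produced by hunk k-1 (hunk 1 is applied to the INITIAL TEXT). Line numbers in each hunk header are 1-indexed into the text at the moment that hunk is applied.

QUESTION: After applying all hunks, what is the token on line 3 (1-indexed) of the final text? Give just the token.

Hunk 1: at line 2 remove [ovo,lxeo] add [ymfgq,fato,ovyr] -> 9 lines: yzq gkfrj ymfgq fato ovyr cgj vdgj trkd mswyv
Hunk 2: at line 2 remove [ymfgq,fato] add [cghm,gnbi,aqqg] -> 10 lines: yzq gkfrj cghm gnbi aqqg ovyr cgj vdgj trkd mswyv
Hunk 3: at line 1 remove [cghm,gnbi,aqqg] add [hrwu] -> 8 lines: yzq gkfrj hrwu ovyr cgj vdgj trkd mswyv
Final line 3: hrwu

Answer: hrwu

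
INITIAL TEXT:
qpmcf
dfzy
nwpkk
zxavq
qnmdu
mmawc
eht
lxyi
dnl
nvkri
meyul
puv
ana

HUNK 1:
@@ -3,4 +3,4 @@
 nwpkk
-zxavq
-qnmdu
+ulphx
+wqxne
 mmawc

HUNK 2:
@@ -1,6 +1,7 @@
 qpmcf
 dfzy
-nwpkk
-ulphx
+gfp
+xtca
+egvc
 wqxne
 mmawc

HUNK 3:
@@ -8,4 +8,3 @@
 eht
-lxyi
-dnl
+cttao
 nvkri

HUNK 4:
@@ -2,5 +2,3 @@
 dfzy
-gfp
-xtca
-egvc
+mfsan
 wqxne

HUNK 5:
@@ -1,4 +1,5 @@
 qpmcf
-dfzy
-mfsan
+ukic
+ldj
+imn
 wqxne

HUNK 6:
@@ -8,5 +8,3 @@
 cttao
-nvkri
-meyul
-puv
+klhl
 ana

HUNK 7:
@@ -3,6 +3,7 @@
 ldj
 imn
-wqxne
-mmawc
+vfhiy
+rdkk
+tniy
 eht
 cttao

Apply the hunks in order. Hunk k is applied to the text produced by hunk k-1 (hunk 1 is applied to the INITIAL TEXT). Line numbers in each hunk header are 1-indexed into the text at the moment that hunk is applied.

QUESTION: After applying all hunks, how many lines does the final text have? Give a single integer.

Answer: 11

Derivation:
Hunk 1: at line 3 remove [zxavq,qnmdu] add [ulphx,wqxne] -> 13 lines: qpmcf dfzy nwpkk ulphx wqxne mmawc eht lxyi dnl nvkri meyul puv ana
Hunk 2: at line 1 remove [nwpkk,ulphx] add [gfp,xtca,egvc] -> 14 lines: qpmcf dfzy gfp xtca egvc wqxne mmawc eht lxyi dnl nvkri meyul puv ana
Hunk 3: at line 8 remove [lxyi,dnl] add [cttao] -> 13 lines: qpmcf dfzy gfp xtca egvc wqxne mmawc eht cttao nvkri meyul puv ana
Hunk 4: at line 2 remove [gfp,xtca,egvc] add [mfsan] -> 11 lines: qpmcf dfzy mfsan wqxne mmawc eht cttao nvkri meyul puv ana
Hunk 5: at line 1 remove [dfzy,mfsan] add [ukic,ldj,imn] -> 12 lines: qpmcf ukic ldj imn wqxne mmawc eht cttao nvkri meyul puv ana
Hunk 6: at line 8 remove [nvkri,meyul,puv] add [klhl] -> 10 lines: qpmcf ukic ldj imn wqxne mmawc eht cttao klhl ana
Hunk 7: at line 3 remove [wqxne,mmawc] add [vfhiy,rdkk,tniy] -> 11 lines: qpmcf ukic ldj imn vfhiy rdkk tniy eht cttao klhl ana
Final line count: 11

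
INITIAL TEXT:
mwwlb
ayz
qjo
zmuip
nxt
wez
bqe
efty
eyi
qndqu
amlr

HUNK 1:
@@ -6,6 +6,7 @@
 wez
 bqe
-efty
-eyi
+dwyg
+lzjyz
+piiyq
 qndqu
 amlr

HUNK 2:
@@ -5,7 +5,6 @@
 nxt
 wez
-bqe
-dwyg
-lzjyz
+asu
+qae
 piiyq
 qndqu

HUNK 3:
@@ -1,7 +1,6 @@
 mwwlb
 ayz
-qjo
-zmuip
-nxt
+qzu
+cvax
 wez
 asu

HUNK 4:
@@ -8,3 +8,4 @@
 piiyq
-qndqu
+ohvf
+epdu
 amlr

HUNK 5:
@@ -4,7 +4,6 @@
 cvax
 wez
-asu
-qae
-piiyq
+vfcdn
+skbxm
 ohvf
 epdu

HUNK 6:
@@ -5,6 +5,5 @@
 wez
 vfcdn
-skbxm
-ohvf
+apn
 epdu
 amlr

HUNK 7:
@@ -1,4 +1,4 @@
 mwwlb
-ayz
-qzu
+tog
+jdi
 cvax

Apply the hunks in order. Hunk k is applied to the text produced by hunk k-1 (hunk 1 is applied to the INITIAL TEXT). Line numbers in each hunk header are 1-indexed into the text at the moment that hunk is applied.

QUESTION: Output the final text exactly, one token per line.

Hunk 1: at line 6 remove [efty,eyi] add [dwyg,lzjyz,piiyq] -> 12 lines: mwwlb ayz qjo zmuip nxt wez bqe dwyg lzjyz piiyq qndqu amlr
Hunk 2: at line 5 remove [bqe,dwyg,lzjyz] add [asu,qae] -> 11 lines: mwwlb ayz qjo zmuip nxt wez asu qae piiyq qndqu amlr
Hunk 3: at line 1 remove [qjo,zmuip,nxt] add [qzu,cvax] -> 10 lines: mwwlb ayz qzu cvax wez asu qae piiyq qndqu amlr
Hunk 4: at line 8 remove [qndqu] add [ohvf,epdu] -> 11 lines: mwwlb ayz qzu cvax wez asu qae piiyq ohvf epdu amlr
Hunk 5: at line 4 remove [asu,qae,piiyq] add [vfcdn,skbxm] -> 10 lines: mwwlb ayz qzu cvax wez vfcdn skbxm ohvf epdu amlr
Hunk 6: at line 5 remove [skbxm,ohvf] add [apn] -> 9 lines: mwwlb ayz qzu cvax wez vfcdn apn epdu amlr
Hunk 7: at line 1 remove [ayz,qzu] add [tog,jdi] -> 9 lines: mwwlb tog jdi cvax wez vfcdn apn epdu amlr

Answer: mwwlb
tog
jdi
cvax
wez
vfcdn
apn
epdu
amlr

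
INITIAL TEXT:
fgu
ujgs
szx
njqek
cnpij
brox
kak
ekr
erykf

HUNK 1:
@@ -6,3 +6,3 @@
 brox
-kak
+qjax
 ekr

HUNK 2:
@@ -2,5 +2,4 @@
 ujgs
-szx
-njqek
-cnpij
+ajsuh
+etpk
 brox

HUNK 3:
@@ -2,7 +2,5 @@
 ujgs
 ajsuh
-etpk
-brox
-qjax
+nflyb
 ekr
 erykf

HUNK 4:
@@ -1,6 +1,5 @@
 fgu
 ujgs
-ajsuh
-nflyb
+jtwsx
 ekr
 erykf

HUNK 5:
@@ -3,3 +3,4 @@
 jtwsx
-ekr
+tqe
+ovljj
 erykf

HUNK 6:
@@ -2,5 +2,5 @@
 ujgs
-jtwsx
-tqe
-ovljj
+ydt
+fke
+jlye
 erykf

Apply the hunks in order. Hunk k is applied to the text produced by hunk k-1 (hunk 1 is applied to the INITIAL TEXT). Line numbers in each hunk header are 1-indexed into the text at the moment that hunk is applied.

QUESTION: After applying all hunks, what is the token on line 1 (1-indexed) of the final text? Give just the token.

Hunk 1: at line 6 remove [kak] add [qjax] -> 9 lines: fgu ujgs szx njqek cnpij brox qjax ekr erykf
Hunk 2: at line 2 remove [szx,njqek,cnpij] add [ajsuh,etpk] -> 8 lines: fgu ujgs ajsuh etpk brox qjax ekr erykf
Hunk 3: at line 2 remove [etpk,brox,qjax] add [nflyb] -> 6 lines: fgu ujgs ajsuh nflyb ekr erykf
Hunk 4: at line 1 remove [ajsuh,nflyb] add [jtwsx] -> 5 lines: fgu ujgs jtwsx ekr erykf
Hunk 5: at line 3 remove [ekr] add [tqe,ovljj] -> 6 lines: fgu ujgs jtwsx tqe ovljj erykf
Hunk 6: at line 2 remove [jtwsx,tqe,ovljj] add [ydt,fke,jlye] -> 6 lines: fgu ujgs ydt fke jlye erykf
Final line 1: fgu

Answer: fgu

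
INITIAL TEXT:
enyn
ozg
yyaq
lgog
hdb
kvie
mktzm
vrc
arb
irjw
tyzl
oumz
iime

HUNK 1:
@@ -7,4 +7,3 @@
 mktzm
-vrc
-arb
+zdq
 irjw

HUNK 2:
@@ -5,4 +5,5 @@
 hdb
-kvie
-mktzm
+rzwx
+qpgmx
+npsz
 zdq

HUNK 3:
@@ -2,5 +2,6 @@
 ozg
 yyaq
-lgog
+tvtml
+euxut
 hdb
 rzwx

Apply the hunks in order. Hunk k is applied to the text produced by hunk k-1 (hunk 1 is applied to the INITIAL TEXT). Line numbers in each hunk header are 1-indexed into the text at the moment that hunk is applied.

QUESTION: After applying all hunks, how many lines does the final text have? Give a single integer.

Answer: 14

Derivation:
Hunk 1: at line 7 remove [vrc,arb] add [zdq] -> 12 lines: enyn ozg yyaq lgog hdb kvie mktzm zdq irjw tyzl oumz iime
Hunk 2: at line 5 remove [kvie,mktzm] add [rzwx,qpgmx,npsz] -> 13 lines: enyn ozg yyaq lgog hdb rzwx qpgmx npsz zdq irjw tyzl oumz iime
Hunk 3: at line 2 remove [lgog] add [tvtml,euxut] -> 14 lines: enyn ozg yyaq tvtml euxut hdb rzwx qpgmx npsz zdq irjw tyzl oumz iime
Final line count: 14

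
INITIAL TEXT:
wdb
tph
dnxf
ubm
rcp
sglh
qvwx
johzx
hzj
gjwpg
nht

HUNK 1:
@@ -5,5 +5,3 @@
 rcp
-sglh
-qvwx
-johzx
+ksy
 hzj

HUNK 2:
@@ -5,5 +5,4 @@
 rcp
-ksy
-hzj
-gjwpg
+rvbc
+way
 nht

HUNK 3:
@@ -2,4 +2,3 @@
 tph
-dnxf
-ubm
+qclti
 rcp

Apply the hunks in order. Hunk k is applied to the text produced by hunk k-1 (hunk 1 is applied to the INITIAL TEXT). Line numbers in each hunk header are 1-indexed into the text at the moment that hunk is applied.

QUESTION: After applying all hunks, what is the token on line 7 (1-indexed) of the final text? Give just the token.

Answer: nht

Derivation:
Hunk 1: at line 5 remove [sglh,qvwx,johzx] add [ksy] -> 9 lines: wdb tph dnxf ubm rcp ksy hzj gjwpg nht
Hunk 2: at line 5 remove [ksy,hzj,gjwpg] add [rvbc,way] -> 8 lines: wdb tph dnxf ubm rcp rvbc way nht
Hunk 3: at line 2 remove [dnxf,ubm] add [qclti] -> 7 lines: wdb tph qclti rcp rvbc way nht
Final line 7: nht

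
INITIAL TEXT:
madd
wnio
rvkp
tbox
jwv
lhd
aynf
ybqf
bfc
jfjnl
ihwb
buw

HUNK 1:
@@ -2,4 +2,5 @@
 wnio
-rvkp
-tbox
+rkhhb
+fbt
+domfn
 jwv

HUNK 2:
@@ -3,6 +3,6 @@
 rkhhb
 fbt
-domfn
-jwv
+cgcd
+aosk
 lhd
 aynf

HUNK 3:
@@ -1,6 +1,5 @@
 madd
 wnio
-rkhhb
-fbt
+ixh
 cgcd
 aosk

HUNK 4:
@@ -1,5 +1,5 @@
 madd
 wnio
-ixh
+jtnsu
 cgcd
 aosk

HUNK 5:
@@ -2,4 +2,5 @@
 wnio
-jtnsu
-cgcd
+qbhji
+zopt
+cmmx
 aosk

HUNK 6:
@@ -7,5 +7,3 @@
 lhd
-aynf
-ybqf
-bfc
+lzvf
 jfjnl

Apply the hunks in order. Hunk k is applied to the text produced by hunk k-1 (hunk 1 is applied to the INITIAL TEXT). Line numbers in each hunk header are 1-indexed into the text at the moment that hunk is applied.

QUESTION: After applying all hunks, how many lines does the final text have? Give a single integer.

Hunk 1: at line 2 remove [rvkp,tbox] add [rkhhb,fbt,domfn] -> 13 lines: madd wnio rkhhb fbt domfn jwv lhd aynf ybqf bfc jfjnl ihwb buw
Hunk 2: at line 3 remove [domfn,jwv] add [cgcd,aosk] -> 13 lines: madd wnio rkhhb fbt cgcd aosk lhd aynf ybqf bfc jfjnl ihwb buw
Hunk 3: at line 1 remove [rkhhb,fbt] add [ixh] -> 12 lines: madd wnio ixh cgcd aosk lhd aynf ybqf bfc jfjnl ihwb buw
Hunk 4: at line 1 remove [ixh] add [jtnsu] -> 12 lines: madd wnio jtnsu cgcd aosk lhd aynf ybqf bfc jfjnl ihwb buw
Hunk 5: at line 2 remove [jtnsu,cgcd] add [qbhji,zopt,cmmx] -> 13 lines: madd wnio qbhji zopt cmmx aosk lhd aynf ybqf bfc jfjnl ihwb buw
Hunk 6: at line 7 remove [aynf,ybqf,bfc] add [lzvf] -> 11 lines: madd wnio qbhji zopt cmmx aosk lhd lzvf jfjnl ihwb buw
Final line count: 11

Answer: 11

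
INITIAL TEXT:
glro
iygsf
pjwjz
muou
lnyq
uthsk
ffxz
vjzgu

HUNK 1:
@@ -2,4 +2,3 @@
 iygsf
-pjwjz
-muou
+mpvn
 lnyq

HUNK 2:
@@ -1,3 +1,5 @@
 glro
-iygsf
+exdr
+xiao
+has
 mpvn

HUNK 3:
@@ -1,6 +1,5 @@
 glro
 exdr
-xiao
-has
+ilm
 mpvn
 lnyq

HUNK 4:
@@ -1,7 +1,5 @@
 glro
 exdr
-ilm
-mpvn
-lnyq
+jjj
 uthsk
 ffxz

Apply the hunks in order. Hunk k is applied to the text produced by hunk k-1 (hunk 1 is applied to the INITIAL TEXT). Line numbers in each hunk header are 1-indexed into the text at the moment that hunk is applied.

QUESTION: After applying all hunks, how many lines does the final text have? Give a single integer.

Answer: 6

Derivation:
Hunk 1: at line 2 remove [pjwjz,muou] add [mpvn] -> 7 lines: glro iygsf mpvn lnyq uthsk ffxz vjzgu
Hunk 2: at line 1 remove [iygsf] add [exdr,xiao,has] -> 9 lines: glro exdr xiao has mpvn lnyq uthsk ffxz vjzgu
Hunk 3: at line 1 remove [xiao,has] add [ilm] -> 8 lines: glro exdr ilm mpvn lnyq uthsk ffxz vjzgu
Hunk 4: at line 1 remove [ilm,mpvn,lnyq] add [jjj] -> 6 lines: glro exdr jjj uthsk ffxz vjzgu
Final line count: 6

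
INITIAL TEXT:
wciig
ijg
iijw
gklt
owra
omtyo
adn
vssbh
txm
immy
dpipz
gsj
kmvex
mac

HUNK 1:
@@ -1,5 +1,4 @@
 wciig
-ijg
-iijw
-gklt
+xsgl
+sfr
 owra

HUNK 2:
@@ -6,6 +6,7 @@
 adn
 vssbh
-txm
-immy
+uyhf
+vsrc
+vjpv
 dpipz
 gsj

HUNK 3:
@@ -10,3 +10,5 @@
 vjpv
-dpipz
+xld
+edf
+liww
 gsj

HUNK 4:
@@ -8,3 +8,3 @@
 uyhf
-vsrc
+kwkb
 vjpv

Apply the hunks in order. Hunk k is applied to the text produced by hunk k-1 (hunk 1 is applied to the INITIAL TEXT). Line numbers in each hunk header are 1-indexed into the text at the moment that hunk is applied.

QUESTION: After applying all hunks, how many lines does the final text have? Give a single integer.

Hunk 1: at line 1 remove [ijg,iijw,gklt] add [xsgl,sfr] -> 13 lines: wciig xsgl sfr owra omtyo adn vssbh txm immy dpipz gsj kmvex mac
Hunk 2: at line 6 remove [txm,immy] add [uyhf,vsrc,vjpv] -> 14 lines: wciig xsgl sfr owra omtyo adn vssbh uyhf vsrc vjpv dpipz gsj kmvex mac
Hunk 3: at line 10 remove [dpipz] add [xld,edf,liww] -> 16 lines: wciig xsgl sfr owra omtyo adn vssbh uyhf vsrc vjpv xld edf liww gsj kmvex mac
Hunk 4: at line 8 remove [vsrc] add [kwkb] -> 16 lines: wciig xsgl sfr owra omtyo adn vssbh uyhf kwkb vjpv xld edf liww gsj kmvex mac
Final line count: 16

Answer: 16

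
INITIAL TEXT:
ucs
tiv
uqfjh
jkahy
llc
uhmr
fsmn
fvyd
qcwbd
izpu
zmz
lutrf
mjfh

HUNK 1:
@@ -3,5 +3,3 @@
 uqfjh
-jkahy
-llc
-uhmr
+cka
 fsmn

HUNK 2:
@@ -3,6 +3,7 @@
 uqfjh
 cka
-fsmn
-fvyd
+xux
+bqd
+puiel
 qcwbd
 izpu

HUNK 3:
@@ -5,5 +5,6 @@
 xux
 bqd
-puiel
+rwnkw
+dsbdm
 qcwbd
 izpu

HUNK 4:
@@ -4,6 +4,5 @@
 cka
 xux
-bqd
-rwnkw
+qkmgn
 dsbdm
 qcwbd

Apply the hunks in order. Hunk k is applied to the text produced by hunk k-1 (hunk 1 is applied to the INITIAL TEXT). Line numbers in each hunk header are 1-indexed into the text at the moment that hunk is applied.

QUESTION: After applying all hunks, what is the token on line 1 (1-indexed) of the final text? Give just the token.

Answer: ucs

Derivation:
Hunk 1: at line 3 remove [jkahy,llc,uhmr] add [cka] -> 11 lines: ucs tiv uqfjh cka fsmn fvyd qcwbd izpu zmz lutrf mjfh
Hunk 2: at line 3 remove [fsmn,fvyd] add [xux,bqd,puiel] -> 12 lines: ucs tiv uqfjh cka xux bqd puiel qcwbd izpu zmz lutrf mjfh
Hunk 3: at line 5 remove [puiel] add [rwnkw,dsbdm] -> 13 lines: ucs tiv uqfjh cka xux bqd rwnkw dsbdm qcwbd izpu zmz lutrf mjfh
Hunk 4: at line 4 remove [bqd,rwnkw] add [qkmgn] -> 12 lines: ucs tiv uqfjh cka xux qkmgn dsbdm qcwbd izpu zmz lutrf mjfh
Final line 1: ucs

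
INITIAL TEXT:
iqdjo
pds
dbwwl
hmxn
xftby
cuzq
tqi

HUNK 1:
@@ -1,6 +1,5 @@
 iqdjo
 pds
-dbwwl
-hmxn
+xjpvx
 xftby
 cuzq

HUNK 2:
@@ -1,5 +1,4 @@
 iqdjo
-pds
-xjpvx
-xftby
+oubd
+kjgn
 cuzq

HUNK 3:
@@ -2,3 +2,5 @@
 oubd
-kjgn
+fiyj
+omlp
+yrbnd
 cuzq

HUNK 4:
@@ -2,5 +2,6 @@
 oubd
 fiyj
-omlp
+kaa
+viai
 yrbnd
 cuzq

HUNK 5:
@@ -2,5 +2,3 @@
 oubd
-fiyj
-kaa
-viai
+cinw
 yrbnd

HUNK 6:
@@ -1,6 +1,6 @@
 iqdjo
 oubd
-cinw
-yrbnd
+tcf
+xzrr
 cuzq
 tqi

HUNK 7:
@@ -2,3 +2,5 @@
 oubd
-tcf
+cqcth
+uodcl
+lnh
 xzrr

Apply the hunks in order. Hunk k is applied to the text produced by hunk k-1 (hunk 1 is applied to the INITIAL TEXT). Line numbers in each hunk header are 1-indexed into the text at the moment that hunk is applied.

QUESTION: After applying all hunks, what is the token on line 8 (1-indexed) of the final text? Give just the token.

Answer: tqi

Derivation:
Hunk 1: at line 1 remove [dbwwl,hmxn] add [xjpvx] -> 6 lines: iqdjo pds xjpvx xftby cuzq tqi
Hunk 2: at line 1 remove [pds,xjpvx,xftby] add [oubd,kjgn] -> 5 lines: iqdjo oubd kjgn cuzq tqi
Hunk 3: at line 2 remove [kjgn] add [fiyj,omlp,yrbnd] -> 7 lines: iqdjo oubd fiyj omlp yrbnd cuzq tqi
Hunk 4: at line 2 remove [omlp] add [kaa,viai] -> 8 lines: iqdjo oubd fiyj kaa viai yrbnd cuzq tqi
Hunk 5: at line 2 remove [fiyj,kaa,viai] add [cinw] -> 6 lines: iqdjo oubd cinw yrbnd cuzq tqi
Hunk 6: at line 1 remove [cinw,yrbnd] add [tcf,xzrr] -> 6 lines: iqdjo oubd tcf xzrr cuzq tqi
Hunk 7: at line 2 remove [tcf] add [cqcth,uodcl,lnh] -> 8 lines: iqdjo oubd cqcth uodcl lnh xzrr cuzq tqi
Final line 8: tqi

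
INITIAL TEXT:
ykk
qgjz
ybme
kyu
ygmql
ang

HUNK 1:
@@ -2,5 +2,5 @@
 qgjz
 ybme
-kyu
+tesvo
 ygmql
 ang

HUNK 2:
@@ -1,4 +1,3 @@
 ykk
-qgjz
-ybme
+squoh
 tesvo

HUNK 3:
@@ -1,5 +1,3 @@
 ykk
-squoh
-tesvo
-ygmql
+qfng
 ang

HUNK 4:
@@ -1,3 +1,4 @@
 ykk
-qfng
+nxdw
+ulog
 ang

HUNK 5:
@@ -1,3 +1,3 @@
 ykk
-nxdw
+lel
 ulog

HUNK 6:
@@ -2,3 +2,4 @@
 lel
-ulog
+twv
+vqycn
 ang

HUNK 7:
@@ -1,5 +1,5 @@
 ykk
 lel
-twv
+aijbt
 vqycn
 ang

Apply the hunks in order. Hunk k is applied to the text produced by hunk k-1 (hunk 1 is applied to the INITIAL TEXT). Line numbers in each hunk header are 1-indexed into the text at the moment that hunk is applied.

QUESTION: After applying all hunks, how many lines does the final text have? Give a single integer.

Hunk 1: at line 2 remove [kyu] add [tesvo] -> 6 lines: ykk qgjz ybme tesvo ygmql ang
Hunk 2: at line 1 remove [qgjz,ybme] add [squoh] -> 5 lines: ykk squoh tesvo ygmql ang
Hunk 3: at line 1 remove [squoh,tesvo,ygmql] add [qfng] -> 3 lines: ykk qfng ang
Hunk 4: at line 1 remove [qfng] add [nxdw,ulog] -> 4 lines: ykk nxdw ulog ang
Hunk 5: at line 1 remove [nxdw] add [lel] -> 4 lines: ykk lel ulog ang
Hunk 6: at line 2 remove [ulog] add [twv,vqycn] -> 5 lines: ykk lel twv vqycn ang
Hunk 7: at line 1 remove [twv] add [aijbt] -> 5 lines: ykk lel aijbt vqycn ang
Final line count: 5

Answer: 5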